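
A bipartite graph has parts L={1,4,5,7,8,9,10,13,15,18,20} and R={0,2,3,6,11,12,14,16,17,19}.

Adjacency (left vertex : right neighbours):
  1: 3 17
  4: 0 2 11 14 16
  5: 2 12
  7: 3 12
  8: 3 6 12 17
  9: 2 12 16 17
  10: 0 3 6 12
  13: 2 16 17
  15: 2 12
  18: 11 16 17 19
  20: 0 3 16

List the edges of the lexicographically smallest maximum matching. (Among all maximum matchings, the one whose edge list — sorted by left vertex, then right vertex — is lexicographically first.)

|M| = 9 (so the lex-smallest maximum matching has 9 edges)
process left vertices in ascending order; for each, take the smallest-labelled available neighbour that still permits 9 edges overall, or leave it unmatched if none does
lex-smallest matching: {1-3, 4-11, 5-2, 7-12, 8-6, 9-16, 10-0, 13-17, 18-19}

Lex-smallest maximum matching: {(1,3), (4,11), (5,2), (7,12), (8,6), (9,16), (10,0), (13,17), (18,19)}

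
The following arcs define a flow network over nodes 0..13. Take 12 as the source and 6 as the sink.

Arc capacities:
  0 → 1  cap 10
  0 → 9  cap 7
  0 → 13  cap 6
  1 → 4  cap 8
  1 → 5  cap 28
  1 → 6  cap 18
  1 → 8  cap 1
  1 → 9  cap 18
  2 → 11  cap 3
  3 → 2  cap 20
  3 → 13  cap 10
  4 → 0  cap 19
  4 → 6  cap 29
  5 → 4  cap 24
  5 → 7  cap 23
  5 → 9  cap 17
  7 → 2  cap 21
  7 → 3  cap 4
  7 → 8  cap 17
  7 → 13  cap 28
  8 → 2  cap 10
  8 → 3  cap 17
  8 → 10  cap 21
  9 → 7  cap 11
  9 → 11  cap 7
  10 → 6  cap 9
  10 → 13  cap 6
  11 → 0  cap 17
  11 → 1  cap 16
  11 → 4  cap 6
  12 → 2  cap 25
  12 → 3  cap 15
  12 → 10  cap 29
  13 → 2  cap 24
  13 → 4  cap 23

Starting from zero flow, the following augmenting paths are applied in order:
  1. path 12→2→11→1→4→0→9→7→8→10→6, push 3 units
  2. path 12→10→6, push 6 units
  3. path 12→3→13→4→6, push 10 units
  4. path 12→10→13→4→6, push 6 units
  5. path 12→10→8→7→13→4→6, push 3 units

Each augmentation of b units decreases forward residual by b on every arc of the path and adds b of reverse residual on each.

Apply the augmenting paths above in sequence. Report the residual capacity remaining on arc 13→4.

Residual capacity of (13,4): 4

after path 1 (12→2→11→1→4→0→9→7→8→10→6, push 3): res(13,4)=23
after path 2 (12→10→6, push 6): res(13,4)=23
after path 3 (12→3→13→4→6, push 10): res(13,4)=13
after path 4 (12→10→13→4→6, push 6): res(13,4)=7
after path 5 (12→10→8→7→13→4→6, push 3): res(13,4)=4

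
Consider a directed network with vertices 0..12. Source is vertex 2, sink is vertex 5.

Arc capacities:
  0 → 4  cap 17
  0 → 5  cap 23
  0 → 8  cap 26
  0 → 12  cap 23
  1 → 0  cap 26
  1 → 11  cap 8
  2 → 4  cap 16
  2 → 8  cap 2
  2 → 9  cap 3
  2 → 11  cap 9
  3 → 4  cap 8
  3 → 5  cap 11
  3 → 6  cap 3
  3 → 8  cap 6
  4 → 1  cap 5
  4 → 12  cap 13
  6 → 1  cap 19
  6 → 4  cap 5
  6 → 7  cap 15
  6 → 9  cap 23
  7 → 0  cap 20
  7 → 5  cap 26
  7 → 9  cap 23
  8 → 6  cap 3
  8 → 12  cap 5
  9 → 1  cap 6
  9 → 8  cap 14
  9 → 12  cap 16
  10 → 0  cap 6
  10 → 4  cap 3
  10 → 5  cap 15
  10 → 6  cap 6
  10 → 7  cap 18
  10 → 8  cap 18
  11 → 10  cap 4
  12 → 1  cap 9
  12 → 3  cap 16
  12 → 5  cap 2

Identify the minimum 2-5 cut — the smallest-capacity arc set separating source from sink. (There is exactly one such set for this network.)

augment #1: 2→4→12→5 push 2
augment #2: 2→11→10→5 push 4
augment #3: 2→4→1→0→5 push 5
augment #4: 2→4→12→3→5 push 9
augment #5: 2→8→6→7→5 push 2
augment #6: 2→9→1→0→5 push 3
max flow = 25; residual-reachable set from 2 gives S-side
cut edges (S→T): {(2,4), (2,8), (2,9), (11,10)} total cap 25

Min-cut arcs: {(2,4), (2,8), (2,9), (11,10)} (total capacity 25)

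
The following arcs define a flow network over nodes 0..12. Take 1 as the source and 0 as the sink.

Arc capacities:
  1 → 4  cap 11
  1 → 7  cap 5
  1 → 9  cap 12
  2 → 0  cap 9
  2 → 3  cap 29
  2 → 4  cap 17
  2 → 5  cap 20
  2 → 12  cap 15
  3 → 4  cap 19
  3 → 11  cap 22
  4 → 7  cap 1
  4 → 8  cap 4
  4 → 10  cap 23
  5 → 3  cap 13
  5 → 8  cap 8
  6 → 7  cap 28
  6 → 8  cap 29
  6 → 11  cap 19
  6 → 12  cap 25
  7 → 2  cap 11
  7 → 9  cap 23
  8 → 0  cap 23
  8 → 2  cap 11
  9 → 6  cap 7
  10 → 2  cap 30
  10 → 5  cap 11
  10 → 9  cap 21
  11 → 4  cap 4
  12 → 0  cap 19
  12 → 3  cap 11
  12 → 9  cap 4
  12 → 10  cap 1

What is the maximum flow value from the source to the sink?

augment #1: 1→4→8→0 bottleneck 4, total now 4
augment #2: 1→7→2→0 bottleneck 5, total now 9
augment #3: 1→4→7→2→0 bottleneck 1, total now 10
augment #4: 1→4→10→2→0 bottleneck 3, total now 13
augment #5: 1→9→6→8→0 bottleneck 7, total now 20
augment #6: 1→4→10→2→12→0 bottleneck 3, total now 23

Maximum flow value: 23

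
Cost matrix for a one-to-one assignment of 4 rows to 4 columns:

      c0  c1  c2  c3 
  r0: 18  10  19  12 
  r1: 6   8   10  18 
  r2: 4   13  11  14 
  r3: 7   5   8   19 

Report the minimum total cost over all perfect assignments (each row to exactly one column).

Minimum assignment cost: 31

optimal assignment: row0→col3 (cost 12), row1→col2 (cost 10), row2→col0 (cost 4), row3→col1 (cost 5)
total = 12 + 10 + 4 + 5 = 31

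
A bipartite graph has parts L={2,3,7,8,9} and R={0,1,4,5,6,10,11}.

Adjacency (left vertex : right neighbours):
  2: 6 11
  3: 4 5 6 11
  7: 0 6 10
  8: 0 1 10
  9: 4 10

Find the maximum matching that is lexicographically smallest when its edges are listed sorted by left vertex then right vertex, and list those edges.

|M| = 5 (so the lex-smallest maximum matching has 5 edges)
process left vertices in ascending order; for each, take the smallest-labelled available neighbour that still permits 5 edges overall, or leave it unmatched if none does
lex-smallest matching: {2-6, 3-4, 7-0, 8-1, 9-10}

Lex-smallest maximum matching: {(2,6), (3,4), (7,0), (8,1), (9,10)}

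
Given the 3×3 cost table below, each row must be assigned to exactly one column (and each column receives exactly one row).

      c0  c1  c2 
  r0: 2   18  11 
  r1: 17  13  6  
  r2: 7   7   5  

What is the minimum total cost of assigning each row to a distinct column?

Minimum assignment cost: 15

optimal assignment: row0→col0 (cost 2), row1→col2 (cost 6), row2→col1 (cost 7)
total = 2 + 6 + 7 = 15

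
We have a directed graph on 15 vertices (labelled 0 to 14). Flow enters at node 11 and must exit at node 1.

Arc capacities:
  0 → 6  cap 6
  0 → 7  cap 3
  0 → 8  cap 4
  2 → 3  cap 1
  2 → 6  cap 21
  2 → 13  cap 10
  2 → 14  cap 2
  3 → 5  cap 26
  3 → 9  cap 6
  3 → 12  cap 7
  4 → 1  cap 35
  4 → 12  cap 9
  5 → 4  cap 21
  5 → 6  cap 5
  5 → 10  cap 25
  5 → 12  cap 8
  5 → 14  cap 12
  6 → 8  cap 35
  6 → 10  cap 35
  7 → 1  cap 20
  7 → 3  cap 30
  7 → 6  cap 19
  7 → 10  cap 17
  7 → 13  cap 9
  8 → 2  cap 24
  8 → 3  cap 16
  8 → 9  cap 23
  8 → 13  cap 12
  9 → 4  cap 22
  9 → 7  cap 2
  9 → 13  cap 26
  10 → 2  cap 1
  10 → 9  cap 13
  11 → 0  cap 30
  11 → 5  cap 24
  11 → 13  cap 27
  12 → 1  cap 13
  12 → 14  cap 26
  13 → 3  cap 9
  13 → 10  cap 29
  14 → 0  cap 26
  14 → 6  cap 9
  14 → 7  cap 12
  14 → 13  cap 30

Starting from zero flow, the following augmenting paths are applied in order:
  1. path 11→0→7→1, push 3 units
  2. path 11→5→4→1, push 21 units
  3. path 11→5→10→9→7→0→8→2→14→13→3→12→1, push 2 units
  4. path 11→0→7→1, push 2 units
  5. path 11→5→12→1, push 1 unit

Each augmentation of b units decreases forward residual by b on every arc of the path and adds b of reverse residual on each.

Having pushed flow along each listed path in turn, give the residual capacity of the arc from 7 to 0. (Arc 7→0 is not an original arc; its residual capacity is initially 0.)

Residual capacity of (7,0): 3

after path 1 (11→0→7→1, push 3): res(7,0)=3
after path 2 (11→5→4→1, push 21): res(7,0)=3
after path 3 (11→5→10→9→7→0→8→2→14→13→3→12→1, push 2): res(7,0)=1
after path 4 (11→0→7→1, push 2): res(7,0)=3
after path 5 (11→5→12→1, push 1): res(7,0)=3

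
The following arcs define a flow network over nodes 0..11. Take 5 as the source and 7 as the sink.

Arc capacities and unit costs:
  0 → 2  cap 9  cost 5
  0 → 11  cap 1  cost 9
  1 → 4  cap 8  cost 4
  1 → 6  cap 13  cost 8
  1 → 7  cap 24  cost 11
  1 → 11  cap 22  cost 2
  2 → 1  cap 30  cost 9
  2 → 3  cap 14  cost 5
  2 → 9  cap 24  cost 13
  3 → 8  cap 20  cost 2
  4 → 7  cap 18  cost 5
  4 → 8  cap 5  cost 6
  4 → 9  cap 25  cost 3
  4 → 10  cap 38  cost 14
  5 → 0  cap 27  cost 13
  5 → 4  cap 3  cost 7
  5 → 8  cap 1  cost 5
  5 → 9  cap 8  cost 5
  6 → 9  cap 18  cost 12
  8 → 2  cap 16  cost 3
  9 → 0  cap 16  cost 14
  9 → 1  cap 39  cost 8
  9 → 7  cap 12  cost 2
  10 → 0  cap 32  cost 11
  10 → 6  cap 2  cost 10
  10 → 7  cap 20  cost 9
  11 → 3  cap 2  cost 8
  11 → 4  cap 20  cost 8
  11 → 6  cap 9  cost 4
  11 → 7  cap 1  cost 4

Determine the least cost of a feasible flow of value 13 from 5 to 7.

shortest-cost path #1: 5→9→7 push 8 @ unit cost 7 (adds 56)
shortest-cost path #2: 5→4→7 push 3 @ unit cost 12 (adds 36)
shortest-cost path #3: 5→8→2→9→7 push 1 @ unit cost 23 (adds 23)
shortest-cost path #4: 5→0→11→7 push 1 @ unit cost 26 (adds 26)
total cost = 141

Minimum cost for 13 units: 141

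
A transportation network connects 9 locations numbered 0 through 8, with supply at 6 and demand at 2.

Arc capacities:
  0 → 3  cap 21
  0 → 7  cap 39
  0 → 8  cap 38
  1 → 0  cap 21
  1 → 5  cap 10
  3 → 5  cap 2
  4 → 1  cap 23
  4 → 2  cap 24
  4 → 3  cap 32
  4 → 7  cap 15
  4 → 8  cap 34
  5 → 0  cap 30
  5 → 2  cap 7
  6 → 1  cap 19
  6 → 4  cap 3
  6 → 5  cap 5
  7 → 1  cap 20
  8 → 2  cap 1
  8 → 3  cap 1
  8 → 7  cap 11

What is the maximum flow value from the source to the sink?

augment #1: 6→4→2 bottleneck 3, total now 3
augment #2: 6→5→2 bottleneck 5, total now 8
augment #3: 6→1→5→2 bottleneck 2, total now 10
augment #4: 6→1→0→8→2 bottleneck 1, total now 11

Maximum flow value: 11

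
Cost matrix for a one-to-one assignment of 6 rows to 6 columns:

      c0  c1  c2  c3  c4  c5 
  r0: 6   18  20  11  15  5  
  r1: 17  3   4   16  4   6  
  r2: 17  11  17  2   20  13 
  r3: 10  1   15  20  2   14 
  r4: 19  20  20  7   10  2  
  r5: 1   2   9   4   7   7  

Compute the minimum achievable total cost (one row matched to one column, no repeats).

optimal assignment: row0→col0 (cost 6), row1→col2 (cost 4), row2→col3 (cost 2), row3→col4 (cost 2), row4→col5 (cost 2), row5→col1 (cost 2)
total = 6 + 4 + 2 + 2 + 2 + 2 = 18

Minimum assignment cost: 18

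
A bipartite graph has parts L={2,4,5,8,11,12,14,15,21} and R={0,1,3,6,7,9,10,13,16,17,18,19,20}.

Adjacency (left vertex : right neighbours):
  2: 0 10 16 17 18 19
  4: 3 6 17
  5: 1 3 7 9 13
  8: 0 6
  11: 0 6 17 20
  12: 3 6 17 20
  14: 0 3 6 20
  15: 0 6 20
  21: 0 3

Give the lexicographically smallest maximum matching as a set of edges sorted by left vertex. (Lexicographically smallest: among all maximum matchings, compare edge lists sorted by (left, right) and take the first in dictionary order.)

Lex-smallest maximum matching: {(2,10), (4,3), (5,1), (8,0), (11,6), (12,17), (14,20)}

|M| = 7 (so the lex-smallest maximum matching has 7 edges)
process left vertices in ascending order; for each, take the smallest-labelled available neighbour that still permits 7 edges overall, or leave it unmatched if none does
lex-smallest matching: {2-10, 4-3, 5-1, 8-0, 11-6, 12-17, 14-20}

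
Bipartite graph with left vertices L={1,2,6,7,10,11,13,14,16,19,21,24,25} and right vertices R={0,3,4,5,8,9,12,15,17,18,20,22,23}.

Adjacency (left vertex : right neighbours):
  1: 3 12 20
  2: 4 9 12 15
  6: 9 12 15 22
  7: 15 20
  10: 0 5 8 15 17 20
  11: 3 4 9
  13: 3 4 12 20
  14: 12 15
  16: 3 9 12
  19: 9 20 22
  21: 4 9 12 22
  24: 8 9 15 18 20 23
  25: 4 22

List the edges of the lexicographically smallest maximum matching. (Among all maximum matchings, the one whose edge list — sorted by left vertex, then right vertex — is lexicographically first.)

Lex-smallest maximum matching: {(1,3), (2,4), (6,9), (7,15), (10,0), (13,12), (19,20), (21,22), (24,8)}

|M| = 9 (so the lex-smallest maximum matching has 9 edges)
process left vertices in ascending order; for each, take the smallest-labelled available neighbour that still permits 9 edges overall, or leave it unmatched if none does
lex-smallest matching: {1-3, 2-4, 6-9, 7-15, 10-0, 13-12, 19-20, 21-22, 24-8}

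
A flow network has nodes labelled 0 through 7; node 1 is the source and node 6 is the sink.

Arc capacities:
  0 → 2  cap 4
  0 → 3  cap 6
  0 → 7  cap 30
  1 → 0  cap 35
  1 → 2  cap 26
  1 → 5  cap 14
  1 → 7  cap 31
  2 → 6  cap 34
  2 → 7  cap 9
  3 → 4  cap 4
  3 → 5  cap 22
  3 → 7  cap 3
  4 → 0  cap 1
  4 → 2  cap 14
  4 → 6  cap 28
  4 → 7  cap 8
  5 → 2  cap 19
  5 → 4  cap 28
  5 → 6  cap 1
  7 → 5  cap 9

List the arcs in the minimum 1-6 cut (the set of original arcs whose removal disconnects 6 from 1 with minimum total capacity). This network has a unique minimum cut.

Min-cut arcs: {(0,2), (0,3), (1,2), (1,5), (7,5)} (total capacity 59)

augment #1: 1→2→6 push 26
augment #2: 1→5→6 push 1
augment #3: 1→0→2→6 push 4
augment #4: 1→5→2→6 push 4
augment #5: 1→5→4→6 push 9
augment #6: 1→0→3→4→6 push 4
augment #7: 1→7→5→4→6 push 9
augment #8: 1→0→3→5→4→6 push 2
max flow = 59; residual-reachable set from 1 gives S-side
cut edges (S→T): {(0,2), (0,3), (1,2), (1,5), (7,5)} total cap 59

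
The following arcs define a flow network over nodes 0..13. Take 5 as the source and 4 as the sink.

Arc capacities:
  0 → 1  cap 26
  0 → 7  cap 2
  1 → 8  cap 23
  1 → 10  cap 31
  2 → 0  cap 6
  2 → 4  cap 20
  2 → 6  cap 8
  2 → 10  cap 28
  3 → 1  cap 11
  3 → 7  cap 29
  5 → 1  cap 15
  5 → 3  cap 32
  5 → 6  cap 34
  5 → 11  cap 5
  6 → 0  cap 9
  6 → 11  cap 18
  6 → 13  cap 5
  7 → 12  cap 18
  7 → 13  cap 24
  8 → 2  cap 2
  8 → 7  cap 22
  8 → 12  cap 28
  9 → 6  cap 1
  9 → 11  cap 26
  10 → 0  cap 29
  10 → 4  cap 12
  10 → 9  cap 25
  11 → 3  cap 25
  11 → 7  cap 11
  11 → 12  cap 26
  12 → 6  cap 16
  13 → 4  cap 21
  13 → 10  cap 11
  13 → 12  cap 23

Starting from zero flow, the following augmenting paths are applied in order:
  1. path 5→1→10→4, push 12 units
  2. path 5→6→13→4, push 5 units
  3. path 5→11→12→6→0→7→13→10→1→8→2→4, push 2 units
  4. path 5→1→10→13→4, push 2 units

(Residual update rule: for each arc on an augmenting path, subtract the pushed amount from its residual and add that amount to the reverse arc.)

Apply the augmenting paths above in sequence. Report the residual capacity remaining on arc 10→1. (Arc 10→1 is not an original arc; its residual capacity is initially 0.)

Residual capacity of (10,1): 12

after path 1 (5→1→10→4, push 12): res(10,1)=12
after path 2 (5→6→13→4, push 5): res(10,1)=12
after path 3 (5→11→12→6→0→7→13→10→1→8→2→4, push 2): res(10,1)=10
after path 4 (5→1→10→13→4, push 2): res(10,1)=12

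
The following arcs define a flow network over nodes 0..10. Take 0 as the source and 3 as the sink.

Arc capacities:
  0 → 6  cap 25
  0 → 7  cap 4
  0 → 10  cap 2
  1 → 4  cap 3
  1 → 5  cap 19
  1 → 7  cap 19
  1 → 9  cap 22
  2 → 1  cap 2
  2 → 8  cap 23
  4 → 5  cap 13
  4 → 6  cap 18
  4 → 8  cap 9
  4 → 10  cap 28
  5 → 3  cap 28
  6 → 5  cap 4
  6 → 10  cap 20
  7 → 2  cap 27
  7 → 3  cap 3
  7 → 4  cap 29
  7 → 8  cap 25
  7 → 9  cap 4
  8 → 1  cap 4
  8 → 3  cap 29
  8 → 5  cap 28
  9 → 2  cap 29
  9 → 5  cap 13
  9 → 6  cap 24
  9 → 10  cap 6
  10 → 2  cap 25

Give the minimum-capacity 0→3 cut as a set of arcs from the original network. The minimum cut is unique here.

augment #1: 0→7→3 push 3
augment #2: 0→6→5→3 push 4
augment #3: 0→7→8→3 push 1
augment #4: 0→10→2→8→3 push 2
augment #5: 0→6→10→2→8→3 push 20
max flow = 30; residual-reachable set from 0 gives S-side
cut edges (S→T): {(0,7), (0,10), (6,5), (6,10)} total cap 30

Min-cut arcs: {(0,7), (0,10), (6,5), (6,10)} (total capacity 30)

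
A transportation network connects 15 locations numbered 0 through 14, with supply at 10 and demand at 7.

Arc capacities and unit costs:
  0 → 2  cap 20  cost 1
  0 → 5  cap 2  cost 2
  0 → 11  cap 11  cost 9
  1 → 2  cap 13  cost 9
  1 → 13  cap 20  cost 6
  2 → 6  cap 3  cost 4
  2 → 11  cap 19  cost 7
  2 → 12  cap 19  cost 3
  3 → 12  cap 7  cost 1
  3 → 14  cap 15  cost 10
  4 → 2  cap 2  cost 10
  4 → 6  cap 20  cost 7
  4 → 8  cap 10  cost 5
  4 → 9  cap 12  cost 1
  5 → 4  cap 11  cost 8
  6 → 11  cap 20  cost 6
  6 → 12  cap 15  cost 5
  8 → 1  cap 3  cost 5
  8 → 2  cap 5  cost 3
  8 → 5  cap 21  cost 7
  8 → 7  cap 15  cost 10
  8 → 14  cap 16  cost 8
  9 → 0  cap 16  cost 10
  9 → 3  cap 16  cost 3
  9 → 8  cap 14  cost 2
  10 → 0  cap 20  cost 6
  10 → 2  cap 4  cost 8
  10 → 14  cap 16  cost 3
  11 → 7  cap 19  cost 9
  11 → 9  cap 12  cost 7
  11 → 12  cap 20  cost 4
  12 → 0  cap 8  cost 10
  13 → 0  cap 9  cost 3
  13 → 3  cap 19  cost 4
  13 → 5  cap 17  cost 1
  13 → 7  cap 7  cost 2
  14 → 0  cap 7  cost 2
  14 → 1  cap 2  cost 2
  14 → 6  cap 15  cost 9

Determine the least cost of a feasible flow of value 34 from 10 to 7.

shortest-cost path #1: 10→14→1→13→7 push 2 @ unit cost 13 (adds 26)
shortest-cost path #2: 10→14→0→2→11→7 push 7 @ unit cost 22 (adds 154)
shortest-cost path #3: 10→0→2→11→7 push 12 @ unit cost 23 (adds 276)
shortest-cost path #4: 10→0→5→4→9→8→7 push 2 @ unit cost 29 (adds 58)
shortest-cost path #5: 10→0→11→9→8→7 push 6 @ unit cost 34 (adds 204)
shortest-cost path #6: 10→2→0→11→9→8→7 push 4 @ unit cost 35 (adds 140)
shortest-cost path #7: 10→14→6→11→9→8→7 push 1 @ unit cost 37 (adds 37)
total cost = 895

Minimum cost for 34 units: 895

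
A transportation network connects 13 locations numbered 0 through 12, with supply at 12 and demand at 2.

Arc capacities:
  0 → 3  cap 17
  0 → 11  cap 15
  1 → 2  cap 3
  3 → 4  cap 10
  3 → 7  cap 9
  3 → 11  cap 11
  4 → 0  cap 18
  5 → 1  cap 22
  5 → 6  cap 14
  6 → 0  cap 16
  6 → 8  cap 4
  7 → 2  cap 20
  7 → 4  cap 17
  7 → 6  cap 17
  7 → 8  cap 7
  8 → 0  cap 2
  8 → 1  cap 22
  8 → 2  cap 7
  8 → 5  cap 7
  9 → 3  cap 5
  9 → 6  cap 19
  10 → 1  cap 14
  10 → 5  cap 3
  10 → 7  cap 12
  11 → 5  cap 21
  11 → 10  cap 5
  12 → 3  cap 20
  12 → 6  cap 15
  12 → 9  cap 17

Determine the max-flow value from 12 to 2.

Maximum flow value: 21

augment #1: 12→3→7→2 bottleneck 9, total now 9
augment #2: 12→6→8→2 bottleneck 4, total now 13
augment #3: 12→3→11→5→1→2 bottleneck 3, total now 16
augment #4: 12→3→11→10→7→2 bottleneck 5, total now 21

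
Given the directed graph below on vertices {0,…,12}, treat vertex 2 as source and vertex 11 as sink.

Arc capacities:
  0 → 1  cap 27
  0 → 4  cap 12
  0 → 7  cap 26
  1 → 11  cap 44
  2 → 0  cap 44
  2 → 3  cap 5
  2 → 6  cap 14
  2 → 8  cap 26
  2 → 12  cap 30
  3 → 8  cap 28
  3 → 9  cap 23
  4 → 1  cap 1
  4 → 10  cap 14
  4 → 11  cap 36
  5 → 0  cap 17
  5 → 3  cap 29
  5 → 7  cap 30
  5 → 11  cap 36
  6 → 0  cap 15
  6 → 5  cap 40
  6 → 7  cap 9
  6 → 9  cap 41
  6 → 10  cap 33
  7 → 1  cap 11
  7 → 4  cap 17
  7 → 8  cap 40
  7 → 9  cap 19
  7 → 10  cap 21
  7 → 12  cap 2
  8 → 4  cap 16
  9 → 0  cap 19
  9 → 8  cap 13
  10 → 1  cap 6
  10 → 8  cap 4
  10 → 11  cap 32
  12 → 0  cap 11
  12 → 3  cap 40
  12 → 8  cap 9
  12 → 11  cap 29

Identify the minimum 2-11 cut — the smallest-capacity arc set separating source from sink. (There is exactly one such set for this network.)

augment #1: 2→12→11 push 29
augment #2: 2→0→1→11 push 27
augment #3: 2→0→4→11 push 12
augment #4: 2→6→5→11 push 14
augment #5: 2→8→4→11 push 16
augment #6: 2→0→7→1→11 push 5
augment #7: 2→12→0→7→1→11 push 1
augment #8: 2→3→9→0→7→1→11 push 5
max flow = 109; residual-reachable set from 2 gives S-side
cut edges (S→T): {(2,0), (2,3), (2,6), (2,12), (8,4)} total cap 109

Min-cut arcs: {(2,0), (2,3), (2,6), (2,12), (8,4)} (total capacity 109)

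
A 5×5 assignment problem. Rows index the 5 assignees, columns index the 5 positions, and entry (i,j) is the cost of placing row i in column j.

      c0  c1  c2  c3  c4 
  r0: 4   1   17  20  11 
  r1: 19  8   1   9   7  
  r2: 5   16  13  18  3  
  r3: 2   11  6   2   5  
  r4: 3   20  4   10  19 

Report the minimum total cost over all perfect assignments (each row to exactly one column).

optimal assignment: row0→col1 (cost 1), row1→col2 (cost 1), row2→col4 (cost 3), row3→col3 (cost 2), row4→col0 (cost 3)
total = 1 + 1 + 3 + 2 + 3 = 10

Minimum assignment cost: 10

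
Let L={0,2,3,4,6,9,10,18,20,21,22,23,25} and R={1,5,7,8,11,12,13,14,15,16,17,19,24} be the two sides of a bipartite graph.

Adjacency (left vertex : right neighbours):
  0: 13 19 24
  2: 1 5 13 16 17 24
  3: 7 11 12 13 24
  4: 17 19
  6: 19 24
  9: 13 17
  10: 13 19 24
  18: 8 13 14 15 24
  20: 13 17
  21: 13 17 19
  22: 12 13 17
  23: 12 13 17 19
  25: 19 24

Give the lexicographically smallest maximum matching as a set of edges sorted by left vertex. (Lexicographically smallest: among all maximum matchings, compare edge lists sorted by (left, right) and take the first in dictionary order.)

|M| = 8 (so the lex-smallest maximum matching has 8 edges)
process left vertices in ascending order; for each, take the smallest-labelled available neighbour that still permits 8 edges overall, or leave it unmatched if none does
lex-smallest matching: {0-13, 2-1, 3-7, 4-17, 6-19, 10-24, 18-8, 22-12}

Lex-smallest maximum matching: {(0,13), (2,1), (3,7), (4,17), (6,19), (10,24), (18,8), (22,12)}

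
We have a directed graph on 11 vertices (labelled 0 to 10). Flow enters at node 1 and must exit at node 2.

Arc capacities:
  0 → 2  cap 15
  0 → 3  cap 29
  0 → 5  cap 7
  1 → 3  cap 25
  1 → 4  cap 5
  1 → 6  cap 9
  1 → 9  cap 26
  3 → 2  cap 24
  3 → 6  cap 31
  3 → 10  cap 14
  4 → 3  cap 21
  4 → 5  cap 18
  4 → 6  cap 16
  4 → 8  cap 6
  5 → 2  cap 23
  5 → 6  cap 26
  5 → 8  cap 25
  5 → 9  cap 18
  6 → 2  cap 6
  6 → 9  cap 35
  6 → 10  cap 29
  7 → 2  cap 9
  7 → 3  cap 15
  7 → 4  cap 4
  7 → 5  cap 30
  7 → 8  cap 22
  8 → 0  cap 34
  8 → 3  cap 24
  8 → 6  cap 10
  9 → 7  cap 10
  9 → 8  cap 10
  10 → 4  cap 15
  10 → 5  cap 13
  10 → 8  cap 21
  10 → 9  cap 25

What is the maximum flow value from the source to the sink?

augment #1: 1→3→2 bottleneck 24, total now 24
augment #2: 1→6→2 bottleneck 6, total now 30
augment #3: 1→4→5→2 bottleneck 5, total now 35
augment #4: 1→9→7→2 bottleneck 9, total now 44
augment #5: 1→3→10→5→2 bottleneck 1, total now 45
augment #6: 1→6→10→5→2 bottleneck 3, total now 48
augment #7: 1→9→7→5→2 bottleneck 1, total now 49
augment #8: 1→9→8→0→2 bottleneck 10, total now 59

Maximum flow value: 59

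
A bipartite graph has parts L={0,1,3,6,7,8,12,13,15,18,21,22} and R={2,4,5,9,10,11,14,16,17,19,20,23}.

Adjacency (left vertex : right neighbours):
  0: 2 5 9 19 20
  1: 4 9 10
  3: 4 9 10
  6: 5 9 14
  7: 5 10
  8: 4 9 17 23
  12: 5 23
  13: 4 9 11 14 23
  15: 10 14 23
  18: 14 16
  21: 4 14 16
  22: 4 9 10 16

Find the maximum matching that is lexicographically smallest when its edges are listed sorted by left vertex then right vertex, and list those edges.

Lex-smallest maximum matching: {(0,2), (1,4), (3,9), (6,5), (7,10), (8,17), (12,23), (13,11), (15,14), (18,16)}

|M| = 10 (so the lex-smallest maximum matching has 10 edges)
process left vertices in ascending order; for each, take the smallest-labelled available neighbour that still permits 10 edges overall, or leave it unmatched if none does
lex-smallest matching: {0-2, 1-4, 3-9, 6-5, 7-10, 8-17, 12-23, 13-11, 15-14, 18-16}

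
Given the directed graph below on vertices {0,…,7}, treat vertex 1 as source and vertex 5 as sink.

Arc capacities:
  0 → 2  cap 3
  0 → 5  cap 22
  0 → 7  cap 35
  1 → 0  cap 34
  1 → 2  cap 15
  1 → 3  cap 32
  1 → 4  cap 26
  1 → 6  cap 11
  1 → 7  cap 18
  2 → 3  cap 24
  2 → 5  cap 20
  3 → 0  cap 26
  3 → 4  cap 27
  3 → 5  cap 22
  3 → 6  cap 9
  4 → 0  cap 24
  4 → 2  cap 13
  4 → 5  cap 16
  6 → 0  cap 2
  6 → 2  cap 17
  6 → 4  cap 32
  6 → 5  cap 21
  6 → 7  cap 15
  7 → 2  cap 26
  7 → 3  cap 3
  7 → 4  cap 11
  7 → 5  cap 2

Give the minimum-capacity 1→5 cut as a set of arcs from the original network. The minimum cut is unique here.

augment #1: 1→0→5 push 22
augment #2: 1→2→5 push 15
augment #3: 1→3→5 push 22
augment #4: 1→4→5 push 16
augment #5: 1→6→5 push 11
augment #6: 1→7→5 push 2
augment #7: 1→0→2→5 push 3
augment #8: 1→3→6→5 push 9
augment #9: 1→4→2→5 push 2
max flow = 102; residual-reachable set from 1 gives S-side
cut edges (S→T): {(0,5), (1,6), (2,5), (3,5), (3,6), (4,5), (7,5)} total cap 102

Min-cut arcs: {(0,5), (1,6), (2,5), (3,5), (3,6), (4,5), (7,5)} (total capacity 102)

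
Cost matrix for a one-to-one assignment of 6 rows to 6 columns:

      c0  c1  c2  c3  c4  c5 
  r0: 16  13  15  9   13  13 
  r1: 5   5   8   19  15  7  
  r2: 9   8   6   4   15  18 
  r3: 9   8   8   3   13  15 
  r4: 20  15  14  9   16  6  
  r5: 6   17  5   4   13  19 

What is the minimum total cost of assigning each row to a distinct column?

Minimum assignment cost: 39

optimal assignment: row0→col4 (cost 13), row1→col1 (cost 5), row2→col2 (cost 6), row3→col3 (cost 3), row4→col5 (cost 6), row5→col0 (cost 6)
total = 13 + 5 + 6 + 3 + 6 + 6 = 39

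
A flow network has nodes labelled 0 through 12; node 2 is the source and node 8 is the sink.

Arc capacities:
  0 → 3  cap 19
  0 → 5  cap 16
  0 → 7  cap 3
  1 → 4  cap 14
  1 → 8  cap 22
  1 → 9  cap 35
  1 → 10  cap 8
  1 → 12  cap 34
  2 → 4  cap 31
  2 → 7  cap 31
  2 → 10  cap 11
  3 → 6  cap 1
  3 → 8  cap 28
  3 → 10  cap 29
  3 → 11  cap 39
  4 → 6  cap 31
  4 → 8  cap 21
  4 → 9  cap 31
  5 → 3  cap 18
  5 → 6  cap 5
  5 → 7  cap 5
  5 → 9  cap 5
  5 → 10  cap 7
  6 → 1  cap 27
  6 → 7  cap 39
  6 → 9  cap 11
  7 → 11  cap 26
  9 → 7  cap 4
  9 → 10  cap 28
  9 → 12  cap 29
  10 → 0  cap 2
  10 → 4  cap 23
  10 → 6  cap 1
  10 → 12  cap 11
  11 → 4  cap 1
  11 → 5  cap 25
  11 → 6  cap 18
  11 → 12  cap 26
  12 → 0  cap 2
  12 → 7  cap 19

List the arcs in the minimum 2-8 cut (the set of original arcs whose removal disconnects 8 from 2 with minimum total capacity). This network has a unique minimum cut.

augment #1: 2→4→8 push 21
augment #2: 2→4→6→1→8 push 10
augment #3: 2→10→0→3→8 push 2
augment #4: 2→10→6→1→8 push 1
augment #5: 2→7→11→5→3→8 push 18
augment #6: 2→7→11→6→1→8 push 8
augment #7: 2→10→4→6→1→8 push 3
augment #8: 2→10→12→0→3→8 push 2
max flow = 65; residual-reachable set from 2 gives S-side
cut edges (S→T): {(1,8), (4,8), (5,3), (10,0), (12,0)} total cap 65

Min-cut arcs: {(1,8), (4,8), (5,3), (10,0), (12,0)} (total capacity 65)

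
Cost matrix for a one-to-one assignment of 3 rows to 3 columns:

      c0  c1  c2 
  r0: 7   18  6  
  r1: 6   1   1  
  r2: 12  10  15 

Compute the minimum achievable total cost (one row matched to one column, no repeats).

optimal assignment: row0→col0 (cost 7), row1→col2 (cost 1), row2→col1 (cost 10)
total = 7 + 1 + 10 = 18

Minimum assignment cost: 18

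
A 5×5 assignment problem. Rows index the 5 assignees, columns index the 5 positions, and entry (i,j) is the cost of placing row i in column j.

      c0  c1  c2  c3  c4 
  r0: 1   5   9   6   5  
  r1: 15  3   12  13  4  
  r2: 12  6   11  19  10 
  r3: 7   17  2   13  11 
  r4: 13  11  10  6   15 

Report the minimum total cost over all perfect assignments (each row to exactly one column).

Minimum assignment cost: 19

optimal assignment: row0→col0 (cost 1), row1→col4 (cost 4), row2→col1 (cost 6), row3→col2 (cost 2), row4→col3 (cost 6)
total = 1 + 4 + 6 + 2 + 6 = 19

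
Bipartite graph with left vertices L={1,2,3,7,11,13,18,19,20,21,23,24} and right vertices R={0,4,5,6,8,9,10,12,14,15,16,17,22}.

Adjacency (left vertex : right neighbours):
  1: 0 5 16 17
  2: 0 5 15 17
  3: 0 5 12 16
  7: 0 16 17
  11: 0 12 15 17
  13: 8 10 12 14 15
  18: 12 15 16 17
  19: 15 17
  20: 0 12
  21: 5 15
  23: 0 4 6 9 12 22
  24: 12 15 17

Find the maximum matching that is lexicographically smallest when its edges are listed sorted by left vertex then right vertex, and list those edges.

Lex-smallest maximum matching: {(1,0), (2,5), (3,12), (7,16), (11,15), (13,8), (18,17), (23,4)}

|M| = 8 (so the lex-smallest maximum matching has 8 edges)
process left vertices in ascending order; for each, take the smallest-labelled available neighbour that still permits 8 edges overall, or leave it unmatched if none does
lex-smallest matching: {1-0, 2-5, 3-12, 7-16, 11-15, 13-8, 18-17, 23-4}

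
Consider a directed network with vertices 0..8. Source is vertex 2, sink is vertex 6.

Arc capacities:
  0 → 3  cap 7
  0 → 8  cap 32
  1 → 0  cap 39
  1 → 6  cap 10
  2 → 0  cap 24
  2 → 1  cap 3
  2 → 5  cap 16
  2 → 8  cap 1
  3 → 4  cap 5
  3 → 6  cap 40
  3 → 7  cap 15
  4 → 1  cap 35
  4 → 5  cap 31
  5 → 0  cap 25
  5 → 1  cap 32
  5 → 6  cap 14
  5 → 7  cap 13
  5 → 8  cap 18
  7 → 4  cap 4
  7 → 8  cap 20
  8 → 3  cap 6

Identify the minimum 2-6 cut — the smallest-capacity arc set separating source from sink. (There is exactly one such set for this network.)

augment #1: 2→1→6 push 3
augment #2: 2→5→6 push 14
augment #3: 2→0→3→6 push 7
augment #4: 2→5→1→6 push 2
augment #5: 2→8→3→6 push 1
augment #6: 2→0→8→3→6 push 5
max flow = 32; residual-reachable set from 2 gives S-side
cut edges (S→T): {(0,3), (2,1), (2,5), (8,3)} total cap 32

Min-cut arcs: {(0,3), (2,1), (2,5), (8,3)} (total capacity 32)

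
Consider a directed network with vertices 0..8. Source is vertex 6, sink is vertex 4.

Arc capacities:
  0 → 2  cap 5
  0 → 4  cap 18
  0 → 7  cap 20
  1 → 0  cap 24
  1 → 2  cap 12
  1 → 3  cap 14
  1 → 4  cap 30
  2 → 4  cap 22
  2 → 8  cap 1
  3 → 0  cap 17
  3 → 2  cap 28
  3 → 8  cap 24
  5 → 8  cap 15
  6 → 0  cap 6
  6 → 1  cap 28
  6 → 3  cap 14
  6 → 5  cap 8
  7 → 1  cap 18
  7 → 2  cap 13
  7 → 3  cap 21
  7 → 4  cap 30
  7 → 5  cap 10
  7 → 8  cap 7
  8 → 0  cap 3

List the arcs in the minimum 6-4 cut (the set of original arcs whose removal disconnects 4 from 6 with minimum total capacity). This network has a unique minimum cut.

augment #1: 6→0→4 push 6
augment #2: 6→1→4 push 28
augment #3: 6→3→0→4 push 12
augment #4: 6→3→2→4 push 2
augment #5: 6→5→8→0→2→4 push 3
max flow = 51; residual-reachable set from 6 gives S-side
cut edges (S→T): {(6,0), (6,1), (6,3), (8,0)} total cap 51

Min-cut arcs: {(6,0), (6,1), (6,3), (8,0)} (total capacity 51)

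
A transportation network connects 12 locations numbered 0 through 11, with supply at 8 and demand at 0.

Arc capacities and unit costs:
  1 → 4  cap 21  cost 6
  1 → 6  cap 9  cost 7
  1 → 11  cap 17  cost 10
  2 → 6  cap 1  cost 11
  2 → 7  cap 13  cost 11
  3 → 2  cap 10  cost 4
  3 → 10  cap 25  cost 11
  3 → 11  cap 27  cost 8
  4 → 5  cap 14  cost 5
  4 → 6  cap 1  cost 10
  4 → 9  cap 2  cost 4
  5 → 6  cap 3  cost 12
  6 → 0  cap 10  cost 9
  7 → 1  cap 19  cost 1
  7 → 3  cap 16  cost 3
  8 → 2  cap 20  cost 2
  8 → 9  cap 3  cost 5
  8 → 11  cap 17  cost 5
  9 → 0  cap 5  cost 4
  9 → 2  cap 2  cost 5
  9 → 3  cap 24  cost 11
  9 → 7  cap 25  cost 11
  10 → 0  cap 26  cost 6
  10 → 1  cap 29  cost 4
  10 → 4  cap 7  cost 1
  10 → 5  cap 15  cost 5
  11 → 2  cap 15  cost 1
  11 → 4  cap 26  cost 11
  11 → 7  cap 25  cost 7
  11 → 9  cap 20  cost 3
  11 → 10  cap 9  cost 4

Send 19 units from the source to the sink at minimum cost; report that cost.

Minimum cost for 19 units: 324

shortest-cost path #1: 8→9→0 push 3 @ unit cost 9 (adds 27)
shortest-cost path #2: 8→11→9→0 push 2 @ unit cost 12 (adds 24)
shortest-cost path #3: 8→11→10→0 push 9 @ unit cost 15 (adds 135)
shortest-cost path #4: 8→2→6→0 push 1 @ unit cost 22 (adds 22)
shortest-cost path #5: 8→11→7→1→6→0 push 4 @ unit cost 29 (adds 116)
total cost = 324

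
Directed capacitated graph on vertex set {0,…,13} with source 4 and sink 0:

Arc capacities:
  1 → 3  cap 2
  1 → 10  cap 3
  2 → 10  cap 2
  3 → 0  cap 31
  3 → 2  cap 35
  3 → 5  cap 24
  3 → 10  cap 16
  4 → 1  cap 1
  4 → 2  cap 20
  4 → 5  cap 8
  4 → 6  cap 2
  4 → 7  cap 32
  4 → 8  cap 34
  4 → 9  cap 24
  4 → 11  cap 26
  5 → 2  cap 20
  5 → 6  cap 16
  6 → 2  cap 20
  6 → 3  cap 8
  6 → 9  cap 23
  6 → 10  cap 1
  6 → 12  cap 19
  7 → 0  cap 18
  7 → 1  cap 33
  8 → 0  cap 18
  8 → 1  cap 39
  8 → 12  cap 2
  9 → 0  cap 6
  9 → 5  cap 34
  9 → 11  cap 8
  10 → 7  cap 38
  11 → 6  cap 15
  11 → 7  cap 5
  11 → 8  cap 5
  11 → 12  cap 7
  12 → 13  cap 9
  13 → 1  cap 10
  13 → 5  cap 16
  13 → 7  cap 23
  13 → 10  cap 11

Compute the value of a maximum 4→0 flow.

Maximum flow value: 52

augment #1: 4→7→0 bottleneck 18, total now 18
augment #2: 4→8→0 bottleneck 18, total now 36
augment #3: 4→9→0 bottleneck 6, total now 42
augment #4: 4→1→3→0 bottleneck 1, total now 43
augment #5: 4→6→3→0 bottleneck 2, total now 45
augment #6: 4→5→6→3→0 bottleneck 6, total now 51
augment #7: 4→7→1→3→0 bottleneck 1, total now 52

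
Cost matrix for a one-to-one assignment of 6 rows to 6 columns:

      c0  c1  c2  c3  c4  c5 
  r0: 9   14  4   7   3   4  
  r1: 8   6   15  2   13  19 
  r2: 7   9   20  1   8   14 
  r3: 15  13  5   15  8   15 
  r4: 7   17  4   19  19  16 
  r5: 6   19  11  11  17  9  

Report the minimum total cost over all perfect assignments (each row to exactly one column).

Minimum assignment cost: 29

optimal assignment: row0→col5 (cost 4), row1→col1 (cost 6), row2→col3 (cost 1), row3→col4 (cost 8), row4→col2 (cost 4), row5→col0 (cost 6)
total = 4 + 6 + 1 + 8 + 4 + 6 = 29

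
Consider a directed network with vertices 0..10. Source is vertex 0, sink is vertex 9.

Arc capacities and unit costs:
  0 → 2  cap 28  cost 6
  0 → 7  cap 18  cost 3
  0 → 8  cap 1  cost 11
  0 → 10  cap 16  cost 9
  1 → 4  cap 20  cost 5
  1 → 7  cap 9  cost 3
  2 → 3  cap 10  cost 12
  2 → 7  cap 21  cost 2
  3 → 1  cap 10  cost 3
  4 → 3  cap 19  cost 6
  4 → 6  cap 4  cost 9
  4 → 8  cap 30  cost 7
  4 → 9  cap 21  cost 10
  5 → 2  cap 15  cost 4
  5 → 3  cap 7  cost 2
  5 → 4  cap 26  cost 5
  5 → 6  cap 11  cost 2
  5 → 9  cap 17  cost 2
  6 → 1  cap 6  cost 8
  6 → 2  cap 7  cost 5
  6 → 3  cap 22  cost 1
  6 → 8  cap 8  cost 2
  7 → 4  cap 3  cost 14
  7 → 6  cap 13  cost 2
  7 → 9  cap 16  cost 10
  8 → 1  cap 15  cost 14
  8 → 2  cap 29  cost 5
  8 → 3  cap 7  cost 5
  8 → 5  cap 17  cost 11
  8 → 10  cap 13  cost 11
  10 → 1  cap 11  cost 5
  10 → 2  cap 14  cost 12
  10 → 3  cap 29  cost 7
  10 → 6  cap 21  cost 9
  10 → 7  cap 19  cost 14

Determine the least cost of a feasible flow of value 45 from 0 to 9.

Minimum cost for 45 units: 1016

shortest-cost path #1: 0→7→9 push 16 @ unit cost 13 (adds 208)
shortest-cost path #2: 0→7→6→8→5→9 push 2 @ unit cost 20 (adds 40)
shortest-cost path #3: 0→8→5→9 push 1 @ unit cost 24 (adds 24)
shortest-cost path #4: 0→2→7→6→8→5→9 push 6 @ unit cost 25 (adds 150)
shortest-cost path #5: 0→10→1→4→9 push 11 @ unit cost 29 (adds 319)
shortest-cost path #6: 0→2→7→6→3→1→4→9 push 5 @ unit cost 29 (adds 145)
shortest-cost path #7: 0→2→7→4→9 push 3 @ unit cost 32 (adds 96)
shortest-cost path #8: 0→10→3→1→4→9 push 1 @ unit cost 34 (adds 34)
total cost = 1016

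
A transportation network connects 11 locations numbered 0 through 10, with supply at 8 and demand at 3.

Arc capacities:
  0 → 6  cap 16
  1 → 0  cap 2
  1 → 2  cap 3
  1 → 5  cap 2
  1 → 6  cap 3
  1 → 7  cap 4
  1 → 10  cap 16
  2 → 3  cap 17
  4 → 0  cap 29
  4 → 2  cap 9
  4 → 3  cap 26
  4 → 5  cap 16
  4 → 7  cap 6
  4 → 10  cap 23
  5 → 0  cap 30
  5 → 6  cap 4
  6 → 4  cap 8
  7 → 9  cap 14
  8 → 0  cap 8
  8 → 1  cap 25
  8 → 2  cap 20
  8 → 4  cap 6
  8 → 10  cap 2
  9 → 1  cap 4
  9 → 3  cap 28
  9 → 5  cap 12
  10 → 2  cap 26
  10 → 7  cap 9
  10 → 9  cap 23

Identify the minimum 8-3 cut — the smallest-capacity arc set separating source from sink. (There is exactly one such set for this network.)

Min-cut arcs: {(1,7), (1,10), (2,3), (6,4), (8,4), (8,10)} (total capacity 53)

augment #1: 8→2→3 push 17
augment #2: 8→4→3 push 6
augment #3: 8→10→9→3 push 2
augment #4: 8→0→6→4→3 push 8
augment #5: 8→1→7→9→3 push 4
augment #6: 8→1→10→9→3 push 16
max flow = 53; residual-reachable set from 8 gives S-side
cut edges (S→T): {(1,7), (1,10), (2,3), (6,4), (8,4), (8,10)} total cap 53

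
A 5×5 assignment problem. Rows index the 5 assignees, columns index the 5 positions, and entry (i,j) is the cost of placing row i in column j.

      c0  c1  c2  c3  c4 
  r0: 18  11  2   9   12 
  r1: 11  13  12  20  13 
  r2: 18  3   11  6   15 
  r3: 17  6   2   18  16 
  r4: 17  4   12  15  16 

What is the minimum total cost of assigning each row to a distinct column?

optimal assignment: row0→col4 (cost 12), row1→col0 (cost 11), row2→col3 (cost 6), row3→col2 (cost 2), row4→col1 (cost 4)
total = 12 + 11 + 6 + 2 + 4 = 35

Minimum assignment cost: 35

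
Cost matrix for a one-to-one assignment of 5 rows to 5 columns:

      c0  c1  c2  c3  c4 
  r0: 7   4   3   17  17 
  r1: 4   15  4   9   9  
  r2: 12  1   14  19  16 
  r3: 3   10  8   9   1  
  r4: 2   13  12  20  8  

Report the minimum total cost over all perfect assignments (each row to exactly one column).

optimal assignment: row0→col2 (cost 3), row1→col3 (cost 9), row2→col1 (cost 1), row3→col4 (cost 1), row4→col0 (cost 2)
total = 3 + 9 + 1 + 1 + 2 = 16

Minimum assignment cost: 16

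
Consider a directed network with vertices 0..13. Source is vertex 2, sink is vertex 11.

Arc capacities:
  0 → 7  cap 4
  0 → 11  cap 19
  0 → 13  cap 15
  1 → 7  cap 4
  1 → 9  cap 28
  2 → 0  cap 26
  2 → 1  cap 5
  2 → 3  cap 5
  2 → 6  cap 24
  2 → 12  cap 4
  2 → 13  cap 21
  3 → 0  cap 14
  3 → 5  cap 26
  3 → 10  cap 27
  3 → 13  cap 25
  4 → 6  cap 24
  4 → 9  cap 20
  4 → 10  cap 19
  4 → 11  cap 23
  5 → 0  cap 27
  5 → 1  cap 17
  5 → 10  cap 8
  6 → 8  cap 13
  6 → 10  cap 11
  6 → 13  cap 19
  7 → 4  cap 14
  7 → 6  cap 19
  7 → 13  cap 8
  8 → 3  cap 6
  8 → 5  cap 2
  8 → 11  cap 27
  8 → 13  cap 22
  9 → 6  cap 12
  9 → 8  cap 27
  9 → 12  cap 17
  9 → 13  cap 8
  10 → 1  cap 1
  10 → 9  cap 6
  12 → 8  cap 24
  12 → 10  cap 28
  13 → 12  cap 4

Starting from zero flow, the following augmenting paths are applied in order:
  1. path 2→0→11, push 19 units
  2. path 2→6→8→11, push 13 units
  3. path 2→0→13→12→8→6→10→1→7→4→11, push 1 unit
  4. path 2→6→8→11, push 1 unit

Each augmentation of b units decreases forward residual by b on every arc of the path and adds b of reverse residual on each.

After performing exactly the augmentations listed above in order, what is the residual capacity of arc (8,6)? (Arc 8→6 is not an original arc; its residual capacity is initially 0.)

Residual capacity of (8,6): 13

after path 1 (2→0→11, push 19): res(8,6)=0
after path 2 (2→6→8→11, push 13): res(8,6)=13
after path 3 (2→0→13→12→8→6→10→1→7→4→11, push 1): res(8,6)=12
after path 4 (2→6→8→11, push 1): res(8,6)=13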